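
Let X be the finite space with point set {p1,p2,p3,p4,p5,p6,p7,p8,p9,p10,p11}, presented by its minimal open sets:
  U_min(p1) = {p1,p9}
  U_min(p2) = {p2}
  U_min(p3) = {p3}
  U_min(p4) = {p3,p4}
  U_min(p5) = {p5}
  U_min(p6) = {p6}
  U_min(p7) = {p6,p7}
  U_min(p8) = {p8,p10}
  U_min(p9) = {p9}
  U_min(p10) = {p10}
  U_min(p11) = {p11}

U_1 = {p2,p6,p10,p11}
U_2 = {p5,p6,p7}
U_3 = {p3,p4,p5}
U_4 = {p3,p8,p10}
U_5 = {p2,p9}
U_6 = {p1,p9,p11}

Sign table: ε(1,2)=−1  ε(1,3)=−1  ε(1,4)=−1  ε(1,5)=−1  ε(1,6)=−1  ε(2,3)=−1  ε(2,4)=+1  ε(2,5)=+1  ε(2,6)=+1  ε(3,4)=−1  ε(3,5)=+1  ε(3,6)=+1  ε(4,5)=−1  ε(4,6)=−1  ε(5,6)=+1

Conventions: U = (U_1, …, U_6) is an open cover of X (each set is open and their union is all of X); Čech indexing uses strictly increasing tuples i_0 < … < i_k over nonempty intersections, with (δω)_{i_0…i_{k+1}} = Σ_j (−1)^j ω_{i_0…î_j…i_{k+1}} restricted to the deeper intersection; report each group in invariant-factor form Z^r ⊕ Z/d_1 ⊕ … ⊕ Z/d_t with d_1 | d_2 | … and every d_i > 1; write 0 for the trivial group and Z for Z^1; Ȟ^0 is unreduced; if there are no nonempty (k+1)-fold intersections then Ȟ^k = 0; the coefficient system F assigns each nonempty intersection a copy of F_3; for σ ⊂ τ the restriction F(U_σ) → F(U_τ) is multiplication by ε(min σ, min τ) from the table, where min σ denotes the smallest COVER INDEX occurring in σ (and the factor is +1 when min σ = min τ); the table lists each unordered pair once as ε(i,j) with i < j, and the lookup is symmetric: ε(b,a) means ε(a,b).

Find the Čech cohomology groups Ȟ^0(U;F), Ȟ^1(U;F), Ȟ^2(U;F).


Ȟ^0(U;F) ≅ Z/3,  Ȟ^1(U;F) ≅ Z/3 ⊕ Z/3,  Ȟ^2(U;F) ≅ 0

nerve of the cover:
  U12={p6} U14={p10} U15={p2} U16={p11} U23={p5} U34={p3} U56={p9}
C dims 6,7; δ0: rk_F3 5
Ȟ^0 = (6 − 5) − 0 = 1, so Ȟ^0 ≅ Z/3
Ȟ^1 = (7 − 0) − 5 = 2, so Ȟ^1 ≅ Z/3 ⊕ Z/3
Ȟ^2 = (0 − 0) − 0 = 0, so Ȟ^2 ≅ 0


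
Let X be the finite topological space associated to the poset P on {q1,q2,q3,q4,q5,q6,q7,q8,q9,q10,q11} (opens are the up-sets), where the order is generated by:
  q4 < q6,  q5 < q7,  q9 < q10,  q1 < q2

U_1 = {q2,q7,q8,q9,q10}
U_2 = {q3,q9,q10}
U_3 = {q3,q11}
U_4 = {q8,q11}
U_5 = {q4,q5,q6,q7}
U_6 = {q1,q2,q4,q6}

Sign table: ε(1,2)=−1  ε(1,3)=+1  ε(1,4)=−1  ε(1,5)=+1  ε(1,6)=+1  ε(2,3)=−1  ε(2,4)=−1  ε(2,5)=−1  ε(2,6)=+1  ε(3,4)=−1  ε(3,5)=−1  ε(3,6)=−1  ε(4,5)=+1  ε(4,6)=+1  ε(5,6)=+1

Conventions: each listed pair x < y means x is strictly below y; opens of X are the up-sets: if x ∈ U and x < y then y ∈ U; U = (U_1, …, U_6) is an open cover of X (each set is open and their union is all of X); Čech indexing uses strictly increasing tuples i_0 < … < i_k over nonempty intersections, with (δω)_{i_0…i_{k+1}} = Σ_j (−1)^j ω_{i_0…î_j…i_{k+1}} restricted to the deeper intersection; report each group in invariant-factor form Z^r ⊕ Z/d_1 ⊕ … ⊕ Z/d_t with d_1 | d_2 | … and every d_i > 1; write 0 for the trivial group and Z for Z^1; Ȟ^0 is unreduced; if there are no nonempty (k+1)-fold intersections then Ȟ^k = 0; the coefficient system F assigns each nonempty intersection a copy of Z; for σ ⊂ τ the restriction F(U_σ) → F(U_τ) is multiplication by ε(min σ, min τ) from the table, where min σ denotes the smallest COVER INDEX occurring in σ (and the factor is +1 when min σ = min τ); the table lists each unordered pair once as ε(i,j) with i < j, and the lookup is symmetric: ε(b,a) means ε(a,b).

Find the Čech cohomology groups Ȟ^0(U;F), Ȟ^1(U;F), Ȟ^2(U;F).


Ȟ^0 ≅ Z, Ȟ^1 ≅ Z^2, Ȟ^2 ≅ 0

nonempty overlaps:
  U12={q9,q10} U14={q8} U15={q7} U16={q2} U23={q3} U34={q11} U56={q4,q6}
C dims 6,7; δ0: rk 5, SNF 1^5
degree 0: 6−5−0 = 1 → Ȟ^0 ≅ Z
degree 1: 7−0−5 = 2 → Ȟ^1 ≅ Z^2
degree 2: 0−0−0 = 0 → Ȟ^2 ≅ 0


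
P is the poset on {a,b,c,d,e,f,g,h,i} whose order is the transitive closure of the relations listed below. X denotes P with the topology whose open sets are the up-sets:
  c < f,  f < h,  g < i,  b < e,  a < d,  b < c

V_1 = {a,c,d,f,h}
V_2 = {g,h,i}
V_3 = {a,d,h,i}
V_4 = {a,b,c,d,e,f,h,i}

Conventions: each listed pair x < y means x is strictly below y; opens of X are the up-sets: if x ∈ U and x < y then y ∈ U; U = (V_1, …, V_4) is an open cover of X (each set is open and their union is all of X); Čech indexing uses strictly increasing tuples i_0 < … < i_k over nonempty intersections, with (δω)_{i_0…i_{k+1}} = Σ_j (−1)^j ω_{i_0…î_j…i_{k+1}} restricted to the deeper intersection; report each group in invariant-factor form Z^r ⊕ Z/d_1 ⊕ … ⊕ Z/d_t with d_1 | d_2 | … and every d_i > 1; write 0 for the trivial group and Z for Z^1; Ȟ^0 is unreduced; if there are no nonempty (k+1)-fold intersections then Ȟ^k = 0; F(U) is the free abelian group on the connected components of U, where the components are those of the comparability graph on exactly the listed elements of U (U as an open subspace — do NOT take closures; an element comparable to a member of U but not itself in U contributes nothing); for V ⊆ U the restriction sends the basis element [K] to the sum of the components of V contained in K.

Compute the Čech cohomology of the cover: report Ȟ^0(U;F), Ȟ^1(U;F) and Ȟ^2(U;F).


Ȟ^0 ≅ Z^3, Ȟ^1 ≅ 0 and Ȟ^2 ≅ 0

cover nerve:
  V12={h} V13={a,d,h} V14={a,c,d,f,h} V23={h,i} V24={h,i} V34={a,d,h,i}
  V123={h} V124={h} V134={a,d,h} V234={h,i}
  V1234={h}
components per intersection:
  V1: {a,d} {c,f,h}
  V2: {g,i} {h}
  V3: {a,d} {h} {i}
  V4: {a,d} {b,c,e,f,h} {i}
  V12: {h}
  V13: {a,d} {h}
  V14: {a,d} {c,f,h}
  V23: {h} {i}
  V24: {h} {i}
  V34: {a,d} {h} {i}
  V123: {h}
  V124: {h}
  V134: {a,d} {h}
  V234: {h} {i}
  V1234: {h}
C dims 10,12,6,1; δ0: rk 7, SNF 1^7; δ1: rk 5, SNF 1^5; δ2: rk 1, SNF 1^1
Ȟ^0: (10−7)−0=3 ⇒ Z^3
Ȟ^1: (12−5)−7=0 ⇒ 0
Ȟ^2: (6−1)−5=0 ⇒ 0


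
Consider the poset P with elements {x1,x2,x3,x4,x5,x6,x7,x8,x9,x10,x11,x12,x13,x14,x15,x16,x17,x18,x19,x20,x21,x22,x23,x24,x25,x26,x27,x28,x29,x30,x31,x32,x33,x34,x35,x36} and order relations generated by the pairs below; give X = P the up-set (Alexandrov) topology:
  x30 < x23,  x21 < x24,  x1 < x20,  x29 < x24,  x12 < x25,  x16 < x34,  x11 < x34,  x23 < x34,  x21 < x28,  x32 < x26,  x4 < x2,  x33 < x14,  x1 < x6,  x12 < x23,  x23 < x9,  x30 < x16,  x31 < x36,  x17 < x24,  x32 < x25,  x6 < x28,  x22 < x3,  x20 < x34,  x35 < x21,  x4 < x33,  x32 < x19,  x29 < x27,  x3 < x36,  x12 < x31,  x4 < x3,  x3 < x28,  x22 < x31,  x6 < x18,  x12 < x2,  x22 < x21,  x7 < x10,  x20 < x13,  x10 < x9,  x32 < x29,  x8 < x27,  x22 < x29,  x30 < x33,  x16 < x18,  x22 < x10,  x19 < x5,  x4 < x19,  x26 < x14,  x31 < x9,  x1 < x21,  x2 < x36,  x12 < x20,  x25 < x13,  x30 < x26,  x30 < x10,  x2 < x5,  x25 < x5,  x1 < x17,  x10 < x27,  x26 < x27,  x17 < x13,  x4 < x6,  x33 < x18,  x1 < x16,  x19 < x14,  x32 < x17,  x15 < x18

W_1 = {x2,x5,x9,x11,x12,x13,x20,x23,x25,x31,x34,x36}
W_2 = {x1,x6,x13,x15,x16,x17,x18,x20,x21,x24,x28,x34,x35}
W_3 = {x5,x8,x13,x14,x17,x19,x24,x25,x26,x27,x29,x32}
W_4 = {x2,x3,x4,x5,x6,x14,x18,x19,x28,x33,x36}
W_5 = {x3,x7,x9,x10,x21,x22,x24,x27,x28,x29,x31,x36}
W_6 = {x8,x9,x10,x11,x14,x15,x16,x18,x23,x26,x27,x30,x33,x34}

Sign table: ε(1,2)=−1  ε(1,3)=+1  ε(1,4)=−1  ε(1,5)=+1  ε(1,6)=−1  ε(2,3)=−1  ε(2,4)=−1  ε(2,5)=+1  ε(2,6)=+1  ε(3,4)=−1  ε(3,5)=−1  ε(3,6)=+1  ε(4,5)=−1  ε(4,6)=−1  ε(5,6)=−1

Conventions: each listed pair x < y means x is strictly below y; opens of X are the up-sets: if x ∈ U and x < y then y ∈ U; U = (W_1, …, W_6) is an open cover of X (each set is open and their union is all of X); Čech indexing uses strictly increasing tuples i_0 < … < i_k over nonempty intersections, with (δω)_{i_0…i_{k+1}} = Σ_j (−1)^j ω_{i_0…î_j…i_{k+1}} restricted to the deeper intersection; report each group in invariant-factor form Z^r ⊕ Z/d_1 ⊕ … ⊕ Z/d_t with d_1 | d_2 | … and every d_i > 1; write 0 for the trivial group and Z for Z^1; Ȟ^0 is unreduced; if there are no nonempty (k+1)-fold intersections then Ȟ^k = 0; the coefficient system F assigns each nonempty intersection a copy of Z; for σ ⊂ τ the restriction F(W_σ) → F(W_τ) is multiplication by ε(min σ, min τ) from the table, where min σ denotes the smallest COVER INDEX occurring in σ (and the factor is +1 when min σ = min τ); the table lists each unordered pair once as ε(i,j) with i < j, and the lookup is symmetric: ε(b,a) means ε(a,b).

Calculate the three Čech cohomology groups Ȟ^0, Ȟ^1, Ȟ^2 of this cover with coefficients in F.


nerve simplices:
  W12={x13,x20,x34} W13={x5,x13,x25} W14={x2,x5,x36} W15={x9,x31,x36} W16={x9,x11,x23,x34} W23={x13,x17,x24} W24={x6,x18,x28} W25={x21,x24,x28} W26={x15,x16,x18,x34} W34={x5,x14,x19} W35={x24,x27,x29} W36={x8,x14,x26,x27} W45={x3,x28,x36} W46={x14,x18,x33} W56={x9,x10,x27}
  W123={x13} W126={x34} W134={x5} W145={x36} W156={x9} W235={x24} W245={x28} W246={x18} W346={x14} W356={x27}
C dims 6,15,10; δ0: rk 6, SNF 1^5·2; δ1: rk 9, SNF 1^9
degree 0: 6−6−0 = 0 → Ȟ^0 ≅ 0
degree 1: 15−9−6 = 0 plus torsion [2] → Ȟ^1 ≅ Z/2
degree 2: 10−0−9 = 1 → Ȟ^2 ≅ Z

Ȟ^0 ≅ 0; Ȟ^1 ≅ Z/2; Ȟ^2 ≅ Z


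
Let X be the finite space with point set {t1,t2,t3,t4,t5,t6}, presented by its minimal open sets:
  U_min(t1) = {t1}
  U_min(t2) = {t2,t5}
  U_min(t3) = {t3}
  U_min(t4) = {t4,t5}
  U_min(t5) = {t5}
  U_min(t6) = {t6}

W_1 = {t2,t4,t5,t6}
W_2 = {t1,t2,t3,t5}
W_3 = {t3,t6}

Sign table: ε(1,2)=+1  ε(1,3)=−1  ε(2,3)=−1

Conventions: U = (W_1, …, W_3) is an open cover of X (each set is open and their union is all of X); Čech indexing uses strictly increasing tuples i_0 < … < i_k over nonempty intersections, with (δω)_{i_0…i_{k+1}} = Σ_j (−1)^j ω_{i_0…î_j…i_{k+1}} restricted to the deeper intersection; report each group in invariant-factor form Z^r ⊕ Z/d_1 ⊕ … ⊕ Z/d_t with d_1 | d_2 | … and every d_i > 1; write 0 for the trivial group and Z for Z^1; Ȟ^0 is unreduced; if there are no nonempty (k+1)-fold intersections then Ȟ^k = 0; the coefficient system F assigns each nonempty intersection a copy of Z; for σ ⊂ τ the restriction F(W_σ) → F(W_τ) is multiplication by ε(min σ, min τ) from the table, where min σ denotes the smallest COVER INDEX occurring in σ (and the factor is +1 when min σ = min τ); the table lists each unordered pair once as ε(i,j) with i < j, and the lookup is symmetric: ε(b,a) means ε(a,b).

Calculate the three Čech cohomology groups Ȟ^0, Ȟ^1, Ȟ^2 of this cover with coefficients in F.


nonempty overlaps:
  W12={t2,t5} W13={t6} W23={t3}
C dims 3,3; δ0: rk 2, SNF 1^2
degree 0: 3−2−0 = 1 → Ȟ^0 ≅ Z
degree 1: 3−0−2 = 1 → Ȟ^1 ≅ Z
degree 2: 0−0−0 = 0 → Ȟ^2 ≅ 0

Ȟ^0 ≅ Z, Ȟ^1 ≅ Z, Ȟ^2 ≅ 0


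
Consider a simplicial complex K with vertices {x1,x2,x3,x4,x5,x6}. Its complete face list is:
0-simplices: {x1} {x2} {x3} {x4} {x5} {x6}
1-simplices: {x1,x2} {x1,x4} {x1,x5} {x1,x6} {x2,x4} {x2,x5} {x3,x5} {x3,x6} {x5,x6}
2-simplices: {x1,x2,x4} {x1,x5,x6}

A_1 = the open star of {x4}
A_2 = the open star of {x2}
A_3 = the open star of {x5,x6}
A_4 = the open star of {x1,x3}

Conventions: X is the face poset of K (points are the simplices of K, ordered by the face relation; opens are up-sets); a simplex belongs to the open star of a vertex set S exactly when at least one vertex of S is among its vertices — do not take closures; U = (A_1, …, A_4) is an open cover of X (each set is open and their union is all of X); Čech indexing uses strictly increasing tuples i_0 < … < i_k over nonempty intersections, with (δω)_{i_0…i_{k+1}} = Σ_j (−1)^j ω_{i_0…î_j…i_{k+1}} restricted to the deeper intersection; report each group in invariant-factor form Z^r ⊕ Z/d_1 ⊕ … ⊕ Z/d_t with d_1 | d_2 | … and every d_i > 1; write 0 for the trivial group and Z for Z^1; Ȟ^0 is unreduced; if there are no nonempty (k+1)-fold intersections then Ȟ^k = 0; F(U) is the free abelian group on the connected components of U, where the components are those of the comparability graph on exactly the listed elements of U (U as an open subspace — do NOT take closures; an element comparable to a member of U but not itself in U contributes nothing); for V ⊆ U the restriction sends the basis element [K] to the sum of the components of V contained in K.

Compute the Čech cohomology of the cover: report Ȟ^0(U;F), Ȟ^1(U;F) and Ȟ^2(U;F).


nonempty overlaps:
  A1={{x4},{x1,x4},{x2,x4},{x1,x2,x4}} A2={{x2},{x1,x2},{x2,x4},{x2,x5},{x1,x2,x4}} A3={{x5},{x6},{x1,x5},{x1,x6},{x2,x5},{x3,x5},{x3,x6},{x5,x6},{x1,x5,x6}} A4={{x1},{x3},{x1,x2},{x1,x4},{x1,x5},{x1,x6},{x3,x5},{x3,x6},{x1,x2,x4},{x1,x5,x6}}
  A12={{x2,x4},{x1,x2,x4}} A14={{x1,x4},{x1,x2,x4}} A23={{x2,x5}} A24={{x1,x2},{x1,x2,x4}} A34={{x1,x5},{x1,x6},{x3,x5},{x3,x6},{x1,x5,x6}}
  A124={{x1,x2,x4}}
components per intersection:
  A1: {{x4},{x1,x4},{x2,x4},{x1,x2,x4}}
  A2: {{x2},{x1,x2},{x2,x4},{x2,x5},{x1,x2,x4}}
  A3: {{x5},{x6},{x1,x5},{x1,x6},{x2,x5},{x3,x5},{x3,x6},{x5,x6},{x1,x5,x6}}
  A4: {{x1},{x1,x2},{x1,x4},{x1,x5},{x1,x6},{x1,x2,x4},{x1,x5,x6}} {{x3},{x3,x5},{x3,x6}}
  A12: {{x2,x4},{x1,x2,x4}}
  A14: {{x1,x4},{x1,x2,x4}}
  A23: {{x2,x5}}
  A24: {{x1,x2},{x1,x2,x4}}
  A34: {{x1,x5},{x1,x6},{x1,x5,x6}} {{x3,x5}} {{x3,x6}}
  A124: {{x1,x2,x4}}
C dims 5,7,1; δ0: rk 4, SNF 1^4; δ1: rk 1, SNF 1^1
degree 0: 5−4−0 = 1 → Ȟ^0 ≅ Z
degree 1: 7−1−4 = 2 → Ȟ^1 ≅ Z^2
degree 2: 1−0−1 = 0 → Ȟ^2 ≅ 0

Ȟ^0 ≅ Z,  Ȟ^1 ≅ Z^2,  Ȟ^2 ≅ 0


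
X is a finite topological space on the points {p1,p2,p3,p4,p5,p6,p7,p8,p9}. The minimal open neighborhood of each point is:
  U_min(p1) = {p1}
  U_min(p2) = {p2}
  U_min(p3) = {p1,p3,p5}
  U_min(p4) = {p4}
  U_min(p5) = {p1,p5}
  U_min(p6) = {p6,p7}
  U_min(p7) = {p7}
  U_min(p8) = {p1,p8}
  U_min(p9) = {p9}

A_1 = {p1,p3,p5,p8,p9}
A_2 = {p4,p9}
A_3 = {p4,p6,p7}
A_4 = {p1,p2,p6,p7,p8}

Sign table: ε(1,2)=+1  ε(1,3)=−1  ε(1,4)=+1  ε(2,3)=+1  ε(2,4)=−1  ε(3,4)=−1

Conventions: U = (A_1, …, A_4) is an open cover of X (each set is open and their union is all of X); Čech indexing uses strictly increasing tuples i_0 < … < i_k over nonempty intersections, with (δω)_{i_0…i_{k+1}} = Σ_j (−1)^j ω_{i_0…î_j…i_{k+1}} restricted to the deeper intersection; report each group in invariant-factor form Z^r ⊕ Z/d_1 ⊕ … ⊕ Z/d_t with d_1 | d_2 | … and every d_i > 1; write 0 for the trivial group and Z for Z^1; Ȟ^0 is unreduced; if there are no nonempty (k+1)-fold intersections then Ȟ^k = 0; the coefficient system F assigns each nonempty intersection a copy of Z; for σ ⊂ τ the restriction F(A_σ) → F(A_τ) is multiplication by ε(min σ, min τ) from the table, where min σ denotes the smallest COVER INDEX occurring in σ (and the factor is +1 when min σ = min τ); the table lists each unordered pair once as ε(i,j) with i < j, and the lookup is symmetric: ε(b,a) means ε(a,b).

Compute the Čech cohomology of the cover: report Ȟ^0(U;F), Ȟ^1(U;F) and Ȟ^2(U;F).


Ȟ^0 ≅ 0, Ȟ^1 ≅ Z/2, Ȟ^2 ≅ 0

cover nerve:
  A12={p9} A14={p1,p8} A23={p4} A34={p6,p7}
C dims 4,4; δ0: rk 4, SNF 1^3·2
Ȟ^0: (4−4)−0=0 ⇒ 0
Ȟ^1: (4−0)−4=0 plus torsion [2] ⇒ Z/2
Ȟ^2: (0−0)−0=0 ⇒ 0


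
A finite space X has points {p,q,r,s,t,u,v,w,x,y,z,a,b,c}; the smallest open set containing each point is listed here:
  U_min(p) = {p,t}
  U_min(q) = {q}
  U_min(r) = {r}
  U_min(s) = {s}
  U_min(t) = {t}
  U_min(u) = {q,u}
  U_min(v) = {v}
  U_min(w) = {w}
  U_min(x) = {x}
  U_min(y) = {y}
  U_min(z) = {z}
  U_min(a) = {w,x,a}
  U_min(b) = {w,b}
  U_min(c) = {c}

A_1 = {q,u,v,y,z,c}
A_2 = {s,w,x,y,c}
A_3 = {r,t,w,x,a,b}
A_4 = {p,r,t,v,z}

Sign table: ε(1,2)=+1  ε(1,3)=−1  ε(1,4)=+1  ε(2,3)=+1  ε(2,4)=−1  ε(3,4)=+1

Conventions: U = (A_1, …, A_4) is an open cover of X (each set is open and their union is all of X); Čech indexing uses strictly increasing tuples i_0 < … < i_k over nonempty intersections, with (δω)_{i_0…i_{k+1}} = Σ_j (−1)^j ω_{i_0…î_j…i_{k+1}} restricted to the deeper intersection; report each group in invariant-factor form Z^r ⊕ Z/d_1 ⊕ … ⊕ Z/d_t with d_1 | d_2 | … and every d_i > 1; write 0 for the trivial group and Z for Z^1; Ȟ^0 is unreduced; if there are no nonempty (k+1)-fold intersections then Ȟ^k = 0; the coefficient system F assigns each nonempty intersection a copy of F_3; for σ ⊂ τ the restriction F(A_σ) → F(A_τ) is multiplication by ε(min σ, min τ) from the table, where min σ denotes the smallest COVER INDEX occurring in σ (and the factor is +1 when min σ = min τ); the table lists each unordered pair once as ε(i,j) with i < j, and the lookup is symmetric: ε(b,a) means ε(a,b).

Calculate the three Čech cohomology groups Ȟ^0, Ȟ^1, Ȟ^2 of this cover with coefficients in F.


Ȟ^0 = Z/3,  Ȟ^1 = Z/3,  Ȟ^2 = 0

nonempty overlaps:
  A12={y,c} A14={v,z} A23={w,x} A34={r,t}
C dims 4,4; δ0: rk_F3 3
degree 0: 4−3−0 = 1 → Ȟ^0 ≅ Z/3
degree 1: 4−0−3 = 1 → Ȟ^1 ≅ Z/3
degree 2: 0−0−0 = 0 → Ȟ^2 ≅ 0


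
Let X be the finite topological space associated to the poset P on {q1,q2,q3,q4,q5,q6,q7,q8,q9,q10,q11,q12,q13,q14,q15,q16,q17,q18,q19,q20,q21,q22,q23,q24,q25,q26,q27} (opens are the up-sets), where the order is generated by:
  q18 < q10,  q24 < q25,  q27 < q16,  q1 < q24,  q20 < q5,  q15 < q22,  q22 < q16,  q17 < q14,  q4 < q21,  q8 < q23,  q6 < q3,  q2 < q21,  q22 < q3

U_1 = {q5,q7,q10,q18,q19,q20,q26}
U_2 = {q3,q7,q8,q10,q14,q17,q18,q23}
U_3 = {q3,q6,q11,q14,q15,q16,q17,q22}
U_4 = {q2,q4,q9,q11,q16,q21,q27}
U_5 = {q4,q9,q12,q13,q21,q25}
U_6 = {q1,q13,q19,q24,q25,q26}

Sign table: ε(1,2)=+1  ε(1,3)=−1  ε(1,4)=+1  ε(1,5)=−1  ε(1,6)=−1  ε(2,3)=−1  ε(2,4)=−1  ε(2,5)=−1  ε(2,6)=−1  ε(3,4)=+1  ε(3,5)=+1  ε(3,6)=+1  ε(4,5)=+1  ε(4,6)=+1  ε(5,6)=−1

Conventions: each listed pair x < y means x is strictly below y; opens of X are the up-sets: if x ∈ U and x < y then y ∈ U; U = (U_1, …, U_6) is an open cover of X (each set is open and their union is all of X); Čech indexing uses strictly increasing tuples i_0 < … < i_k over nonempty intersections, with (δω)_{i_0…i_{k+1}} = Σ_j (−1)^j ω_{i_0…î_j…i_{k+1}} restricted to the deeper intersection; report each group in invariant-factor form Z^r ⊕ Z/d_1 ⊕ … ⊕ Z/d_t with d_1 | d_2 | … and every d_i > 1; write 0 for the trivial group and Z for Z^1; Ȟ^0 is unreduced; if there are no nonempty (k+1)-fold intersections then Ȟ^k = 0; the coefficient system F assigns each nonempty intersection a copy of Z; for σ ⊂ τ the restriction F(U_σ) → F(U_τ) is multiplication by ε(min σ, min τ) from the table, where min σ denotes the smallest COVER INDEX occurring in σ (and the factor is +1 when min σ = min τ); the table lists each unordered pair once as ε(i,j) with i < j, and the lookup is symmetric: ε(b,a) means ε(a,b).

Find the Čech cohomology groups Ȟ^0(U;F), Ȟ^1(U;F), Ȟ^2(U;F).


Ȟ^0 ≅ 0; Ȟ^1 ≅ Z/2; Ȟ^2 ≅ 0

nonempty overlaps:
  U12={q7,q10,q18} U16={q19,q26} U23={q3,q14,q17} U34={q11,q16} U45={q4,q9,q21} U56={q13,q25}
C dims 6,6; δ0: rk 6, SNF 1^5·2
degree 0: 6−6−0 = 0 → Ȟ^0 ≅ 0
degree 1: 6−0−6 = 0 plus torsion [2] → Ȟ^1 ≅ Z/2
degree 2: 0−0−0 = 0 → Ȟ^2 ≅ 0


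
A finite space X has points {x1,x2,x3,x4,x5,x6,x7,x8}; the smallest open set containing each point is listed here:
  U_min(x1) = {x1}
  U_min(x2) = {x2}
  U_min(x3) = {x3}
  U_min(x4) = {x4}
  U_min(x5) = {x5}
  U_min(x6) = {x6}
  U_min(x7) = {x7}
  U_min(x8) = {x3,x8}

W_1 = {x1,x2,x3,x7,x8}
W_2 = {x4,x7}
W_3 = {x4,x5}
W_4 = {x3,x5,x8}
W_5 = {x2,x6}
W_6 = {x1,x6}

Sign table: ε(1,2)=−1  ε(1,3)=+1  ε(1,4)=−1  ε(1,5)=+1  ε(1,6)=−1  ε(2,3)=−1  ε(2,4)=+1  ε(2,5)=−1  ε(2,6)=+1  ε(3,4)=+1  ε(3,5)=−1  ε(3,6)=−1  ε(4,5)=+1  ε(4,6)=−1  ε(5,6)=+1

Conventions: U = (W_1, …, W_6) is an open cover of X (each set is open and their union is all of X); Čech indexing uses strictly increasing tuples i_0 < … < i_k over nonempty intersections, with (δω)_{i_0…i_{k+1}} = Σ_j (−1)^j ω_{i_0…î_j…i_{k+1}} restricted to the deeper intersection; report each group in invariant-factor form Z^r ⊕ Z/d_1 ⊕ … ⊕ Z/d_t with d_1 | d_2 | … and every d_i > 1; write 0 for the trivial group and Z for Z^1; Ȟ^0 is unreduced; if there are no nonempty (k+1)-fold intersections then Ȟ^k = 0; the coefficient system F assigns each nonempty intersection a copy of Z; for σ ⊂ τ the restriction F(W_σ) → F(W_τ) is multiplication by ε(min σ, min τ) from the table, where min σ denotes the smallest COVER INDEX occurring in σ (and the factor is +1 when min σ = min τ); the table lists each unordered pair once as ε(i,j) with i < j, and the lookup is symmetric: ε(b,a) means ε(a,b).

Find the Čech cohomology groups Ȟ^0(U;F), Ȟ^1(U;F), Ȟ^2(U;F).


Ȟ^0(U;F) ≅ 0, Ȟ^1(U;F) ≅ Z ⊕ Z/2 and Ȟ^2(U;F) ≅ 0

nonempty intersections:
  W12={x7} W14={x3,x8} W15={x2} W16={x1} W23={x4} W34={x5} W56={x6}
C dims 6,7; δ0: rk 6, SNF 1^5·2
Ȟ^0: (6−6)−0=0 ⇒ 0
Ȟ^1: (7−0)−6=1 plus torsion [2] ⇒ Z ⊕ Z/2
Ȟ^2: (0−0)−0=0 ⇒ 0


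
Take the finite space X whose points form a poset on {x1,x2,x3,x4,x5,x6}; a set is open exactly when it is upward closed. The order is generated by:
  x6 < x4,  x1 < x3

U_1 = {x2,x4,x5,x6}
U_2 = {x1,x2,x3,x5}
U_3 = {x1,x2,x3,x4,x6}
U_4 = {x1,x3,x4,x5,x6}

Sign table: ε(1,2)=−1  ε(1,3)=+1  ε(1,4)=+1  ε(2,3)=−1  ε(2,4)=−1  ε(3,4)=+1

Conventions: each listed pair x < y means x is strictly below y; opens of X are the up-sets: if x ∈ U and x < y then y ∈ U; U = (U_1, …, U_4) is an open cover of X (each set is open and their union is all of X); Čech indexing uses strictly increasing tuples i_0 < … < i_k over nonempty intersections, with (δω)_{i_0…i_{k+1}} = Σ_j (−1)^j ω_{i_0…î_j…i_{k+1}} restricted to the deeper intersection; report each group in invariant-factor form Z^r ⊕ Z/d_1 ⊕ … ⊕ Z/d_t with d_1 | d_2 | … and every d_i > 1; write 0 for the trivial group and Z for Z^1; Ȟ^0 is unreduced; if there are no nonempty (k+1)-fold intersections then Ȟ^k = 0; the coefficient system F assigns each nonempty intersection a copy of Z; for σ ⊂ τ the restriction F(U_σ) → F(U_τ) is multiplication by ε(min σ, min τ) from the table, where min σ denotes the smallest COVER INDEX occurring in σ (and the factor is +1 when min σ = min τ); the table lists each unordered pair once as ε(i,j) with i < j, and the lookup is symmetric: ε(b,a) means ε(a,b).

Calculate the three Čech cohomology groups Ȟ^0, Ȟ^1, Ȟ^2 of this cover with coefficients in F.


Ȟ^0(U;F) ≅ Z,  Ȟ^1(U;F) ≅ 0,  Ȟ^2(U;F) ≅ Z

nerve simplices:
  U12={x2,x5} U13={x2,x4,x6} U14={x4,x5,x6} U23={x1,x2,x3} U24={x1,x3,x5} U34={x1,x3,x4,x6}
  U123={x2} U124={x5} U134={x4,x6} U234={x1,x3}
C dims 4,6,4; δ0: rk 3, SNF 1^3; δ1: rk 3, SNF 1^3
degree 0: 4−3−0 = 1 → Ȟ^0 ≅ Z
degree 1: 6−3−3 = 0 → Ȟ^1 ≅ 0
degree 2: 4−0−3 = 1 → Ȟ^2 ≅ Z


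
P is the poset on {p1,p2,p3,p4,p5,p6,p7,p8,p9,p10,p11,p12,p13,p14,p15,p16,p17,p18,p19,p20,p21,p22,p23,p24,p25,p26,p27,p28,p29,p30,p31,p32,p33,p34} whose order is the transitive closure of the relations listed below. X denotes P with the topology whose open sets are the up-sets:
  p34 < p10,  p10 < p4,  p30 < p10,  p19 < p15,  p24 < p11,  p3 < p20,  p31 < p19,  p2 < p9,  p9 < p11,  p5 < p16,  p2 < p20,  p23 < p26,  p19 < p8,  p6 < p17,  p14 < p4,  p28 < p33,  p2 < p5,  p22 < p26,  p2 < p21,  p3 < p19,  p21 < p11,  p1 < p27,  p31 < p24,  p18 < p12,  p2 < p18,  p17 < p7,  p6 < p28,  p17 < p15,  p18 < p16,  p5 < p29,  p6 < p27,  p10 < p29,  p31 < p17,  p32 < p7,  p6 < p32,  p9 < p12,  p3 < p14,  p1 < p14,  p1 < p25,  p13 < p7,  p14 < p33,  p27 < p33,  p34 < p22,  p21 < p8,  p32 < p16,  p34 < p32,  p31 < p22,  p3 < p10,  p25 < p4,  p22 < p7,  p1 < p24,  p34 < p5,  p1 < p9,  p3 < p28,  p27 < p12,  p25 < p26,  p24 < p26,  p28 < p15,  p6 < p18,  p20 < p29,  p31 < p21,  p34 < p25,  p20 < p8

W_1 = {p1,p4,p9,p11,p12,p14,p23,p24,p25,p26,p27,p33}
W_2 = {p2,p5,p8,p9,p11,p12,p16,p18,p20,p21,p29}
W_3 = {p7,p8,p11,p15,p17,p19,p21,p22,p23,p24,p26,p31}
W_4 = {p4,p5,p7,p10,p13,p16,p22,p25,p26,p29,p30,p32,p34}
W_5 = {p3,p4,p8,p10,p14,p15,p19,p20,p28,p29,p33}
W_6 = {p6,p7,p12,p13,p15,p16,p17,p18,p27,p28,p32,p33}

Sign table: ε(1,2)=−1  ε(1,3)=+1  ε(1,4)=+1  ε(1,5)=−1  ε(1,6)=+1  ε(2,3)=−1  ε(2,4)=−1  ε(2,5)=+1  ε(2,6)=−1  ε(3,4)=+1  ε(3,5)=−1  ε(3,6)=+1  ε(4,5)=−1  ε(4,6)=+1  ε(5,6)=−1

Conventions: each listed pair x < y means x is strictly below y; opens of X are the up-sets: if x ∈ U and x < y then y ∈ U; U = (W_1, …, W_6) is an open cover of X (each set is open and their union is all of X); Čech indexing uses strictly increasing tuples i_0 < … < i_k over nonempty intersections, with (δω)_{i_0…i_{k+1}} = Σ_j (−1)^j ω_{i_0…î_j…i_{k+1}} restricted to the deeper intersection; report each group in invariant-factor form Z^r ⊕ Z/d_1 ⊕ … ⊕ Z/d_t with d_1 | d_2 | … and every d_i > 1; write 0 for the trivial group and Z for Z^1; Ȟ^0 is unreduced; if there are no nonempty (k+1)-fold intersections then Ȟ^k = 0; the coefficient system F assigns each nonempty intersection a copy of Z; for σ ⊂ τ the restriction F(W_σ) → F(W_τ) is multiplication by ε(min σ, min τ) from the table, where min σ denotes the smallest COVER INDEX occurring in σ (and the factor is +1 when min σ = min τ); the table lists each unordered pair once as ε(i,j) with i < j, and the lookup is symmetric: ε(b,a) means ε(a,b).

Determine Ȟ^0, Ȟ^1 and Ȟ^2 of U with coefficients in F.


Ȟ^0 ≅ Z,  Ȟ^1 ≅ 0,  Ȟ^2 ≅ Z/2

nonempty intersections:
  W12={p9,p11,p12} W13={p11,p23,p24,p26} W14={p4,p25,p26} W15={p4,p14,p33} W16={p12,p27,p33} W23={p8,p11,p21} W24={p5,p16,p29} W25={p8,p20,p29} W26={p12,p16,p18} W34={p7,p22,p26} W35={p8,p15,p19} W36={p7,p15,p17} W45={p4,p10,p29} W46={p7,p13,p16,p32} W56={p15,p28,p33}
  W123={p11} W126={p12} W134={p26} W145={p4} W156={p33} W235={p8} W245={p29} W246={p16} W346={p7} W356={p15}
C dims 6,15,10; δ0: rk 5, SNF 1^5; δ1: rk 10, SNF 1^9·2
Ȟ^0: (6−5)−0=1 ⇒ Z
Ȟ^1: (15−10)−5=0 ⇒ 0
Ȟ^2: (10−0)−10=0 plus torsion [2] ⇒ Z/2


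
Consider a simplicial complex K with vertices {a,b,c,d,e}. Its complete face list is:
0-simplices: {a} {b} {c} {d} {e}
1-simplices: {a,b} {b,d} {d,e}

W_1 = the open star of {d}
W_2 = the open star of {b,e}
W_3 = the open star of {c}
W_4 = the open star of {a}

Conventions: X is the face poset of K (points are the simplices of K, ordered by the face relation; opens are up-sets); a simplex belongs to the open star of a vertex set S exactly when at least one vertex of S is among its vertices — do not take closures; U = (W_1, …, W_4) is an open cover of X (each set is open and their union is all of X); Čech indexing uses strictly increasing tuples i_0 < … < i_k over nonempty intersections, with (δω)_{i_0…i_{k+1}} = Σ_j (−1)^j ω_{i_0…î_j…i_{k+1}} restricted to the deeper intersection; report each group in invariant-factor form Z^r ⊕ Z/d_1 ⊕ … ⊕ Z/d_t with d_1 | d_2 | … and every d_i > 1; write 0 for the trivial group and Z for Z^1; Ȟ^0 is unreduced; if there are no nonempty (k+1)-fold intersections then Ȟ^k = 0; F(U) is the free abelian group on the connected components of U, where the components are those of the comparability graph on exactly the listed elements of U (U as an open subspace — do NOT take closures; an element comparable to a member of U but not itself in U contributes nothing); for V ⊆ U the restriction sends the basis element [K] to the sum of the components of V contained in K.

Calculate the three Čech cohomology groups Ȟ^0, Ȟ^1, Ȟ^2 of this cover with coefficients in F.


Ȟ^0 ≅ Z^2, Ȟ^1 ≅ 0, Ȟ^2 ≅ 0

intersection data:
  W1={{d},{b,d},{d,e}} W2={{b},{e},{a,b},{b,d},{d,e}} W3={{c}} W4={{a},{a,b}}
  W12={{b,d},{d,e}} W24={{a,b}}
components per intersection:
  W1: {{d},{b,d},{d,e}}
  W2: {{b},{a,b},{b,d}} {{e},{d,e}}
  W3: {{c}}
  W4: {{a},{a,b}}
  W12: {{b,d}} {{d,e}}
  W24: {{a,b}}
C dims 5,3; δ0: rk 3, SNF 1^3
Ȟ^0 = (5 − 3) − 0 = 2, so Ȟ^0 ≅ Z^2
Ȟ^1 = (3 − 0) − 3 = 0, so Ȟ^1 ≅ 0
Ȟ^2 = (0 − 0) − 0 = 0, so Ȟ^2 ≅ 0


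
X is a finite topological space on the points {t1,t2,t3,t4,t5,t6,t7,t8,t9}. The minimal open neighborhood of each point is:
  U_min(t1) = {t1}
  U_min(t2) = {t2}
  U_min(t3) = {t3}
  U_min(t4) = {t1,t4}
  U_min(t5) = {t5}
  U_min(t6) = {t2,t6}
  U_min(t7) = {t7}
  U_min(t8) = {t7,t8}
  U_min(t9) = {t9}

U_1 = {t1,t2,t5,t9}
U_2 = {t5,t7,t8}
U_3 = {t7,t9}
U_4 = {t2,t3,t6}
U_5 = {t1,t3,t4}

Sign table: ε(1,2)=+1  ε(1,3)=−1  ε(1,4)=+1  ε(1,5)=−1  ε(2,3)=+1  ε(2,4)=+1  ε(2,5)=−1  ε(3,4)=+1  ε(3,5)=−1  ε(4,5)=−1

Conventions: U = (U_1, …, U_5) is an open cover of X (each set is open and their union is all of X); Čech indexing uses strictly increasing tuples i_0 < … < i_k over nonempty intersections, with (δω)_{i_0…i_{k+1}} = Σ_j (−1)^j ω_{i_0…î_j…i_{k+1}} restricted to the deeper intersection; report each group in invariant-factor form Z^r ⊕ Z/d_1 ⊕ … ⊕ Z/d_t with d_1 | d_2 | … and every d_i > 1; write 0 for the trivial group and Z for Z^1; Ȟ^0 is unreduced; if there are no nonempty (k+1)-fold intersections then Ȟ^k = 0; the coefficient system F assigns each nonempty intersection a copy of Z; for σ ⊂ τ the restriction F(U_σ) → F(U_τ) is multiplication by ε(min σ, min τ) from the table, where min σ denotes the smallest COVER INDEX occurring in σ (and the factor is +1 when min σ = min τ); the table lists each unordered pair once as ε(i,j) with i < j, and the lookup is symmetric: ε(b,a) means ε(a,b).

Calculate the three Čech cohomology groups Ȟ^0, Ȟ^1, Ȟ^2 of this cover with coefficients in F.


nonempty intersections:
  U12={t5} U13={t9} U14={t2} U15={t1} U23={t7} U45={t3}
C dims 5,6; δ0: rk 5, SNF 1^4·2
Ȟ^0: (5−5)−0=0 ⇒ 0
Ȟ^1: (6−0)−5=1 plus torsion [2] ⇒ Z ⊕ Z/2
Ȟ^2: (0−0)−0=0 ⇒ 0

Ȟ^0(U;F) ≅ 0, Ȟ^1(U;F) ≅ Z ⊕ Z/2, Ȟ^2(U;F) ≅ 0


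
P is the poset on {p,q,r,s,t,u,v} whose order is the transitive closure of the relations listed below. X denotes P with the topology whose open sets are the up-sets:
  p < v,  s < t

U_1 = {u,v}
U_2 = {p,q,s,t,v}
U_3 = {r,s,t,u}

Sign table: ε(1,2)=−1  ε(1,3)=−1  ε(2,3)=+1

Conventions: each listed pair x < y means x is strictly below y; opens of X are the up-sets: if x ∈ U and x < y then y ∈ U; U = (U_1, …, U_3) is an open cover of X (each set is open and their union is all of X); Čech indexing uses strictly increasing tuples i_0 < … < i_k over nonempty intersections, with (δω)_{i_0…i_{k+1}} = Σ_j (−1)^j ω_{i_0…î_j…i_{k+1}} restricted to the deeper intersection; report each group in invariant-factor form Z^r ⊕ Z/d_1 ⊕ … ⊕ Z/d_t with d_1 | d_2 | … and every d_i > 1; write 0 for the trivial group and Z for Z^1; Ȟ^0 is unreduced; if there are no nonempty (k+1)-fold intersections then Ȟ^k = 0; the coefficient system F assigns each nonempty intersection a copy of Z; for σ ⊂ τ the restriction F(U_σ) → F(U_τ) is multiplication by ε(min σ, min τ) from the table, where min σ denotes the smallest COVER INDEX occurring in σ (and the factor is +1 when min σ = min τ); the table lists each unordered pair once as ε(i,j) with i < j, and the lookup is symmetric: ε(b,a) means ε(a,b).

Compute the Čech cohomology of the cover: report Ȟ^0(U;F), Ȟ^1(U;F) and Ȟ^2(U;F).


Ȟ^0 = Z, Ȟ^1 = Z, Ȟ^2 = 0

nonempty intersections:
  U12={v} U13={u} U23={s,t}
C dims 3,3; δ0: rk 2, SNF 1^2
Ȟ^0: (3−2)−0=1 ⇒ Z
Ȟ^1: (3−0)−2=1 ⇒ Z
Ȟ^2: (0−0)−0=0 ⇒ 0


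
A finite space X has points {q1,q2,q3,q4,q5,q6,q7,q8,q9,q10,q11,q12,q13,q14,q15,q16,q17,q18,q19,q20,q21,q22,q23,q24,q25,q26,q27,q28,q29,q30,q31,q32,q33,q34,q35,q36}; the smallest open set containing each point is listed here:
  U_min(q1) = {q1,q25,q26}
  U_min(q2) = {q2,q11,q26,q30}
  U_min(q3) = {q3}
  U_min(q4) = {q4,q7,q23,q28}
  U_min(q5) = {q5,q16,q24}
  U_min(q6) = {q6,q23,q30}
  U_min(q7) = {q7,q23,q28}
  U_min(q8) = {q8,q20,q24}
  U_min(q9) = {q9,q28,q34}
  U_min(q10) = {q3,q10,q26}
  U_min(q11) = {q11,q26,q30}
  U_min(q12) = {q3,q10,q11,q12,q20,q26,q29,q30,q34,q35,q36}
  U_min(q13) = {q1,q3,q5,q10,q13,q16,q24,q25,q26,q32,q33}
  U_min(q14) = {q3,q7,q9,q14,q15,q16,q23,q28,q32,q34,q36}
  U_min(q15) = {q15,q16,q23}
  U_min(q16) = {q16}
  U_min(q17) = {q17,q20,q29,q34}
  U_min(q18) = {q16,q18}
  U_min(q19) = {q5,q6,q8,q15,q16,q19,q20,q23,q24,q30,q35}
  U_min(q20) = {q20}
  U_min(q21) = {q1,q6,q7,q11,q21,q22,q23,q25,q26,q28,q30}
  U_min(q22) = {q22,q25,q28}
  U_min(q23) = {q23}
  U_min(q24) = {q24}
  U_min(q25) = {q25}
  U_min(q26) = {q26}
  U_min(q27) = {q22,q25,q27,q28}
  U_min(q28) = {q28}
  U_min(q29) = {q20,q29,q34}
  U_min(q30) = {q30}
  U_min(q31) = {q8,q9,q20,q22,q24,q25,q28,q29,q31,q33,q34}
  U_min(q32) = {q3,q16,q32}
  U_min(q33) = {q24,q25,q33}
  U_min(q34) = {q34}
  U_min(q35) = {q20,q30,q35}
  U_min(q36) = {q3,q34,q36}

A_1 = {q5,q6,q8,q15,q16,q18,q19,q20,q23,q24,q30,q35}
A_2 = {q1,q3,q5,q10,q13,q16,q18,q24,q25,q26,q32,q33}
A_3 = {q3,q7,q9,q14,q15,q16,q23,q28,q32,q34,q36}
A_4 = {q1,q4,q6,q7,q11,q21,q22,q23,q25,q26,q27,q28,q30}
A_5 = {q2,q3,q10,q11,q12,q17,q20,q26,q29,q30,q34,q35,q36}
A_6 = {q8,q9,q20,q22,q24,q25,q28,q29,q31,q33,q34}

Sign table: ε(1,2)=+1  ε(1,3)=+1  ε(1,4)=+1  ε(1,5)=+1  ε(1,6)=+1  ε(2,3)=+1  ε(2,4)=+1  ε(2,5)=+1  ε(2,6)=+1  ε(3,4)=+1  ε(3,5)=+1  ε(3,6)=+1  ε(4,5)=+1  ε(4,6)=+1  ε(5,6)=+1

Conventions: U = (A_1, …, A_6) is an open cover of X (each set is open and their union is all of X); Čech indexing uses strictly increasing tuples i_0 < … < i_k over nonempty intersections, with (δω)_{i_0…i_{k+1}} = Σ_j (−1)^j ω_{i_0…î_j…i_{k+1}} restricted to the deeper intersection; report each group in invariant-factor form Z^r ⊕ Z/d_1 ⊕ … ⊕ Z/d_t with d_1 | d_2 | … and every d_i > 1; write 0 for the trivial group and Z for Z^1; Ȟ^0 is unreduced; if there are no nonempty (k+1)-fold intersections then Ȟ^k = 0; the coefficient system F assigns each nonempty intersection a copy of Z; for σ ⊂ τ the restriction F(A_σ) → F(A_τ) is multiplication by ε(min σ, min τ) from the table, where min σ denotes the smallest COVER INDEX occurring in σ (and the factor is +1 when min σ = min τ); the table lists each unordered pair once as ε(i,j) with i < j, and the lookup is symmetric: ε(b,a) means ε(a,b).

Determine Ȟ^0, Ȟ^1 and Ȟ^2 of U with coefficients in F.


Ȟ^0 = Z, Ȟ^1 = 0, Ȟ^2 = Z/2

cover nerve:
  A12={q5,q16,q18,q24} A13={q15,q16,q23} A14={q6,q23,q30} A15={q20,q30,q35} A16={q8,q20,q24} A23={q3,q16,q32} A24={q1,q25,q26} A25={q3,q10,q26} A26={q24,q25,q33} A34={q7,q23,q28} A35={q3,q34,q36} A36={q9,q28,q34} A45={q11,q26,q30} A46={q22,q25,q28} A56={q20,q29,q34}
  A123={q16} A126={q24} A134={q23} A145={q30} A156={q20} A235={q3} A245={q26} A246={q25} A346={q28} A356={q34}
C dims 6,15,10; δ0: rk 5, SNF 1^5; δ1: rk 10, SNF 1^9·2
Ȟ^0: (6−5)−0=1 ⇒ Z
Ȟ^1: (15−10)−5=0 ⇒ 0
Ȟ^2: (10−0)−10=0 plus torsion [2] ⇒ Z/2


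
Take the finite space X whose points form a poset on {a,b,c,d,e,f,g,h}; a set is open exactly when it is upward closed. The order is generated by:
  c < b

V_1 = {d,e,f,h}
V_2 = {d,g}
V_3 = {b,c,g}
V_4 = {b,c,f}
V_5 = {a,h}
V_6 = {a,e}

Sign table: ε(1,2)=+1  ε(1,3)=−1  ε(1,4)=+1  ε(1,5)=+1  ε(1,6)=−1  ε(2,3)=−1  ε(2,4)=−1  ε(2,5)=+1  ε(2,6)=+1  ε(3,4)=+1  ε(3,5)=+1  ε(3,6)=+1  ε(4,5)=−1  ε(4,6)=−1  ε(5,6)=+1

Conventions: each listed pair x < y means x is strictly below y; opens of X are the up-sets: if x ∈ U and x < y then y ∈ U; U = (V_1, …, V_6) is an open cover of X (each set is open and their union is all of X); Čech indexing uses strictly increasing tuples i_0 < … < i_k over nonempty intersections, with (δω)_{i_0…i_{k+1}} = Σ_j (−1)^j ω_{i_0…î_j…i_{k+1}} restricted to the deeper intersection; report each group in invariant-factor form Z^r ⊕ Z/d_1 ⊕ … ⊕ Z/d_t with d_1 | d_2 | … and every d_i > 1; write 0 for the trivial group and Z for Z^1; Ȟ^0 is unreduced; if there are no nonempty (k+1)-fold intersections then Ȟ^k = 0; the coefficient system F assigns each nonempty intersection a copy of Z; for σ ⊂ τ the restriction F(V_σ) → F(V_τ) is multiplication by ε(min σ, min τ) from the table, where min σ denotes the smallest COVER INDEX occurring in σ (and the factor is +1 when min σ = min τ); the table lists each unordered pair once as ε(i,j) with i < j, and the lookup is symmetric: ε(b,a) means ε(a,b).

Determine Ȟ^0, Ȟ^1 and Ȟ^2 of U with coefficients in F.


cover nerve:
  V12={d} V14={f} V15={h} V16={e} V23={g} V34={b,c} V56={a}
C dims 6,7; δ0: rk 6, SNF 1^5·2
Ȟ^0: (6−6)−0=0 ⇒ 0
Ȟ^1: (7−0)−6=1 plus torsion [2] ⇒ Z ⊕ Z/2
Ȟ^2: (0−0)−0=0 ⇒ 0

Ȟ^0 ≅ 0; Ȟ^1 ≅ Z ⊕ Z/2; Ȟ^2 ≅ 0


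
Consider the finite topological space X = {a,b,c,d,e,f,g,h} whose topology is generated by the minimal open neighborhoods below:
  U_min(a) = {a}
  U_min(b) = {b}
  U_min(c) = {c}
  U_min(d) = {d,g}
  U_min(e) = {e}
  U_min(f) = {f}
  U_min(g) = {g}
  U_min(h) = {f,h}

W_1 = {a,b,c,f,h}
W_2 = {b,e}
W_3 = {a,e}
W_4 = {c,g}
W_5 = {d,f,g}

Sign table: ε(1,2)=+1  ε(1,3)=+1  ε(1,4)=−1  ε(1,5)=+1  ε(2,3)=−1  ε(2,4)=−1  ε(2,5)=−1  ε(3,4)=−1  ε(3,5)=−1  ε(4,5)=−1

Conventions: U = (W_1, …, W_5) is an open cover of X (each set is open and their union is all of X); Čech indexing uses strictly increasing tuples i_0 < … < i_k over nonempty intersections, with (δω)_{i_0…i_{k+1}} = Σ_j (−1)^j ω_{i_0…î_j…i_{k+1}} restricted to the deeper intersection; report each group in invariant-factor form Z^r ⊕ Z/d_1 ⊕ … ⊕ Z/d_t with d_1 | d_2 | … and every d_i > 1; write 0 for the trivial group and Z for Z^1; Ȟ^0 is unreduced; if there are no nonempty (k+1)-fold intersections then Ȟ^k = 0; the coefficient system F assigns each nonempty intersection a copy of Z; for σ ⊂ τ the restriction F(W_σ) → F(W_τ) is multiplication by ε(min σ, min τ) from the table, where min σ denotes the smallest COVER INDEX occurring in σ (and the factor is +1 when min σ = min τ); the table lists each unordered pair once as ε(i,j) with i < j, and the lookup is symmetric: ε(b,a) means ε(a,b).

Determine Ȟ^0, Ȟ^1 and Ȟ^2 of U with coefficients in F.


cover nerve:
  W12={b} W13={a} W14={c} W15={f} W23={e} W45={g}
C dims 5,6; δ0: rk 5, SNF 1^4·2
Ȟ^0: (5−5)−0=0 ⇒ 0
Ȟ^1: (6−0)−5=1 plus torsion [2] ⇒ Z ⊕ Z/2
Ȟ^2: (0−0)−0=0 ⇒ 0

Ȟ^0(U;F) ≅ 0, Ȟ^1(U;F) ≅ Z ⊕ Z/2 and Ȟ^2(U;F) ≅ 0


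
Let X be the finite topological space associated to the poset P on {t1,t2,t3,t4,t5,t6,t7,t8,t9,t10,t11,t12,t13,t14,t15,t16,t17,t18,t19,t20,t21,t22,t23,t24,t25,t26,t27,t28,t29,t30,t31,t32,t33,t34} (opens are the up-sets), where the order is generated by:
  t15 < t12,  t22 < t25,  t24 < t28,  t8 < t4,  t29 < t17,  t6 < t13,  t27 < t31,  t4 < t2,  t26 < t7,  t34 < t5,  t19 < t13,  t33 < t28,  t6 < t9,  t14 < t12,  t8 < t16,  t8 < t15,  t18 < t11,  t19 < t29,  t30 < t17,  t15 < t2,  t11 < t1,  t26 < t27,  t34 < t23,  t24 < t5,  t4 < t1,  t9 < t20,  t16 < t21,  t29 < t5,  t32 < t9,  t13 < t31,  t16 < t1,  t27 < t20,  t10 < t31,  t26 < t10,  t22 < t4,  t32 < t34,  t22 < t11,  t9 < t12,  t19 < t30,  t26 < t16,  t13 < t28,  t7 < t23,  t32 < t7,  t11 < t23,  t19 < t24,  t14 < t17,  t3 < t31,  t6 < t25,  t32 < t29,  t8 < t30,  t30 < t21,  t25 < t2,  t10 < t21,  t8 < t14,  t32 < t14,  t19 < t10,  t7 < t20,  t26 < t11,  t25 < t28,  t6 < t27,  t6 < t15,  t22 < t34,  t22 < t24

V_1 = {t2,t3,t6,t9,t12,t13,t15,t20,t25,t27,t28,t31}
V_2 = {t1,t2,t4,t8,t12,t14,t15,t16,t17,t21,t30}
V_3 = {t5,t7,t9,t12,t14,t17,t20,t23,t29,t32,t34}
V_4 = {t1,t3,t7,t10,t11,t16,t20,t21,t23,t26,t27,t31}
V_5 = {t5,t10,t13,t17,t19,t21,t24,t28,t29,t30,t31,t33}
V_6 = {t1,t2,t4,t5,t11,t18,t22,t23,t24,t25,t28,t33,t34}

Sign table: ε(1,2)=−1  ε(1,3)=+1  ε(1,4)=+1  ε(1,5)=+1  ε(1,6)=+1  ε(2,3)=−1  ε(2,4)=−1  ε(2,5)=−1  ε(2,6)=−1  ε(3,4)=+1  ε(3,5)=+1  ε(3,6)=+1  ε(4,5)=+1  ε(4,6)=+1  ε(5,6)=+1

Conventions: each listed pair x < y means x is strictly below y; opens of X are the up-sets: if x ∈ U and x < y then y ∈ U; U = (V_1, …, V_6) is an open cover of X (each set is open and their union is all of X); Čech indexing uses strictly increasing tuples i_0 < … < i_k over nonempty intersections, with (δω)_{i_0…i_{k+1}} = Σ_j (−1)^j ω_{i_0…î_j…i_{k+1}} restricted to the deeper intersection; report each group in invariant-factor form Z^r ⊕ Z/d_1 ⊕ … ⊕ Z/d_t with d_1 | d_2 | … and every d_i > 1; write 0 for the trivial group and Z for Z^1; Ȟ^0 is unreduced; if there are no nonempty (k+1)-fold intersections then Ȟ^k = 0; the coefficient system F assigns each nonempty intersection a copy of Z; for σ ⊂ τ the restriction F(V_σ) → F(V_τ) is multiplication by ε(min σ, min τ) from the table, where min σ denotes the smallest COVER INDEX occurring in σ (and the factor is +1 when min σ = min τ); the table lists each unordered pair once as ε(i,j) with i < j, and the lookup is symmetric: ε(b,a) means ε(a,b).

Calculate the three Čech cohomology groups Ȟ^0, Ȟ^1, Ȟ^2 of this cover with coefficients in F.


nonempty intersections:
  V12={t2,t12,t15} V13={t9,t12,t20} V14={t3,t20,t27,t31} V15={t13,t28,t31} V16={t2,t25,t28} V23={t12,t14,t17} V24={t1,t16,t21} V25={t17,t21,t30} V26={t1,t2,t4} V34={t7,t20,t23} V35={t5,t17,t29} V36={t5,t23,t34} V45={t10,t21,t31} V46={t1,t11,t23} V56={t5,t24,t28,t33}
  V123={t12} V126={t2} V134={t20} V145={t31} V156={t28} V235={t17} V245={t21} V246={t1} V346={t23} V356={t5}
C dims 6,15,10; δ0: rk 5, SNF 1^5; δ1: rk 10, SNF 1^9·2
Ȟ^0: (6−5)−0=1 ⇒ Z
Ȟ^1: (15−10)−5=0 ⇒ 0
Ȟ^2: (10−0)−10=0 plus torsion [2] ⇒ Z/2

Ȟ^0 ≅ Z; Ȟ^1 ≅ 0; Ȟ^2 ≅ Z/2
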